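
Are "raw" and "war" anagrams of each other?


Word 1: "raw" → sorted: arw
Word 2: "war" → sorted: arw
Same letters? arw == arw
Anagram = Yes


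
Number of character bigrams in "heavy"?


Word: "heavy" (length 5)
Number of 2-grams = length - 2 + 1 = 5 - 2 + 1
= 4


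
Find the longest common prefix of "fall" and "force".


Word 1: "fall"
Word 2: "force"
Comparing from start:
  Pos 0: 'f' == 'f'
  Pos 1: 'a' != 'o' (stop)
LCP = "f" (length 1)


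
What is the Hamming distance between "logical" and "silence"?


Comparing character by character (same length = 7):
  Pos 0: 'l' vs 's' !=
  Pos 1: 'o' vs 'i' !=
  Pos 2: 'g' vs 'l' !=
  Pos 3: 'i' vs 'e' !=
  Pos 4: 'c' vs 'n' !=
  Pos 5: 'a' vs 'c' !=
  Pos 6: 'l' vs 'e' !=
Hamming distance = 7


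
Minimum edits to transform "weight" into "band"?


Word 1: "weight" (length 6)
Word 2: "band" (length 4)
One optimal edit sequence (insert/delete/substitute each cost 1):
  1. delete 'w'  (+1)
  2. delete 'e'  (+1)
  3. substitute 'i' -> 'b'  (+1)
  4. substitute 'g' -> 'a'  (+1)
  5. substitute 'h' -> 'n'  (+1)
  6. substitute 't' -> 'd'  (+1)
Total edit operations: 6
Edit distance = 6


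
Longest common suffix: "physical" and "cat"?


Word 1: "physical"
Word 2: "cat"
Comparing from end:
  Pos -1: 'l' != 't' (stop)
LCS = "" (length 0)


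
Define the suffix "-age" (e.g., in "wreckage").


Suffix: -age
Example: wreckage (wreck + -age)
Meaning = result / collection


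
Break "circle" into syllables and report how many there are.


Word: "circle"
Syllable breakdown: cir · cle
Counting: 2 parts
= 2 syllables


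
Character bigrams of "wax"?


Word: "wax" (length 3)
Number of bigrams = 3 - 2 + 1 = 2
  Position 0: "wa"
  Position 1: "ax"
Bigrams = "wa", "ax"


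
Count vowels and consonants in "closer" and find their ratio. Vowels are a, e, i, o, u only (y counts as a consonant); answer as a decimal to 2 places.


Word: "closer"
Vowels (a,e,i,o,u): 2
Consonants: 4
Ratio = 2/4
= 0.50


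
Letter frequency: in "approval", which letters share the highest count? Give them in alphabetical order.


Word: "approval"
Letter counts:
  'a': 2
  'l': 1
  'o': 1
  'p': 2
  'r': 1
  'v': 1
Maximum count = 2
Most frequent = 'a', 'p' (2 times each)


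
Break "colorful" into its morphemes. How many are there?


Word: "colorful"
Morphemes: color / -ful
Each morpheme carries meaning
= 2 morphemes


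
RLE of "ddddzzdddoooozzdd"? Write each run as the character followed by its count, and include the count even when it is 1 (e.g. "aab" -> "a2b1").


String: "ddddzzdddoooozzdd"
Scanning for consecutive runs:
  'd' x 4
  'z' x 2
  'd' x 3
  'o' x 4
  'z' x 2
  'd' x 2
RLE = "d4z2d3o4z2d2"


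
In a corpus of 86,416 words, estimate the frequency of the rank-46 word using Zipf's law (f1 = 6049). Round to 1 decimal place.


Zipf's law: f(r) = f(1) / r
f(1) = 6049
f(46) = 6049 / 46
= 131.5 occurrences


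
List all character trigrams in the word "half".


Word: "half" (length 4)
Number of trigrams = 4 - 3 + 1 = 2
  Position 0: "hal"
  Position 1: "alf"
Trigrams = "hal", "alf"


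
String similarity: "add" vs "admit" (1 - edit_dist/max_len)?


Word 1: "add" (length 3)
Word 2: "admit" (length 5)
One optimal edit sequence:
  1. keep 'a'
  2. keep 'd'
  3. insert 'm'  (+1)
  4. insert 'i'  (+1)
  5. substitute 'd' -> 't'  (+1)
Edit distance = 3
Max length = max(3, 5) = 5
Similarity = 1 - 3/5
= 0.4000


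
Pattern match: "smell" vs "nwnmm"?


Pattern of "smell": [0, 1, 2, 3, 3]
Pattern of "nwnmm": [0, 1, 0, 2, 2]
Patterns do not match
Same pattern = No


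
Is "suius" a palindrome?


Word: "suius"
Reversed: "suius"
Forward == Backward? suius == suius
Palindrome = Yes


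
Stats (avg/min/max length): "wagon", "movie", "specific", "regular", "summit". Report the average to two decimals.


Lengths: "wagon"=5, "movie"=5, "specific"=8, "regular"=7, "summit"=6
Sum = 31, Count = 5
Average = 31/5 = 6.20
= avg=6.20, min=5, max=8


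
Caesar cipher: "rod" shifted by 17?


Word: "rod"
Shift: 17
Each letter → (letter + shift) mod 26:
  'r' (17) + 17 = 8 → 'i'
  'o' (14) + 17 = 5 → 'f'
  'd' (3) + 17 = 20 → 'u'
Result = "ifu"


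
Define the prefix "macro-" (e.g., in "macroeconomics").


Prefix: macro-
As in: macroeconomics -> macro- + economics
Meaning = large


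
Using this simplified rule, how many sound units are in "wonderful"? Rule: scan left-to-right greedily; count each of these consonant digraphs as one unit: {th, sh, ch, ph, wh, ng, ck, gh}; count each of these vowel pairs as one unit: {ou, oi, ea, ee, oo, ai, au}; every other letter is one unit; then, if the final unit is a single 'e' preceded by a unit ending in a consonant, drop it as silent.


Word: "wonderful" (9 letters)
Left-to-right scan:
  1. 'w' (letter)
  2. 'o' (letter)
  3. 'n' (letter)
  4. 'd' (letter)
  5. 'e' (letter)
  6. 'r' (letter)
  7. 'f' (letter)
  8. 'u' (letter)
  9. 'l' (letter)
Units from scan: 9
Sound units = 9 units


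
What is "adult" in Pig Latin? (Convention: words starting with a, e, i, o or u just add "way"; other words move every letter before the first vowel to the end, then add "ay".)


Word: "adult"
Starts with vowel → add 'way'
Pig Latin = "adultway"


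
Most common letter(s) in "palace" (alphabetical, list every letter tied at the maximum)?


Word: "palace"
Letter counts:
  'a': 2
  'c': 1
  'e': 1
  'l': 1
  'p': 1
Maximum count = 2
Most frequent = 'a' (2 times each)


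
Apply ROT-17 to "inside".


Word: "inside"
Shift: 17
Each letter → (letter + shift) mod 26:
  'i' (8) + 17 = 25 → 'z'
  'n' (13) + 17 = 4 → 'e'
  's' (18) + 17 = 9 → 'j'
  'i' (8) + 17 = 25 → 'z'
  'd' (3) + 17 = 20 → 'u'
  'e' (4) + 17 = 21 → 'v'
Result = "zejzuv"


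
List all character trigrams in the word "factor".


Word: "factor" (length 6)
Number of trigrams = 6 - 3 + 1 = 4
  Position 0: "fac"
  Position 1: "act"
  Position 2: "cto"
  Position 3: "tor"
Trigrams = "fac", "act", "cto", "tor"


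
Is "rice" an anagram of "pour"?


Word 1: "pour" → sorted: opru
Word 2: "rice" → sorted: ceir
Same letters? opru != ceir
Anagram = No


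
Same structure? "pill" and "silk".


Pattern of "pill": [0, 1, 2, 2]
Pattern of "silk": [0, 1, 2, 3]
Patterns do not match
Same pattern = No


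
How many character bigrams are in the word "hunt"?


Word: "hunt" (length 4)
Number of 2-grams = length - 2 + 1 = 4 - 2 + 1
= 3


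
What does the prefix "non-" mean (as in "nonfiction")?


Prefix: non-
Example: nonfiction (non- + fiction)
Meaning = not


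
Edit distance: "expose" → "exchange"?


Word 1: "expose" (length 6)
Word 2: "exchange" (length 8)
One optimal edit sequence (insert/delete/substitute each cost 1):
  1. keep 'e'
  2. keep 'x'
  3. insert 'c'  (+1)
  4. insert 'h'  (+1)
  5. substitute 'p' -> 'a'  (+1)
  6. substitute 'o' -> 'n'  (+1)
  7. substitute 's' -> 'g'  (+1)
  8. keep 'e'
Total edit operations: 5
Edit distance = 5


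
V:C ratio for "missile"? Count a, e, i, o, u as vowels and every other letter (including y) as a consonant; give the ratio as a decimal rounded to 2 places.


Word: "missile"
Vowels (a,e,i,o,u): 3
Consonants: 4
Ratio = 3/4
= 0.75


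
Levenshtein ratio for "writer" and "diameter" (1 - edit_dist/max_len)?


Word 1: "writer" (length 6)
Word 2: "diameter" (length 8)
One optimal edit sequence:
  1. insert 'd'  (+1)
  2. insert 'i'  (+1)
  3. substitute 'w' -> 'a'  (+1)
  4. substitute 'r' -> 'm'  (+1)
  5. substitute 'i' -> 'e'  (+1)
  6. keep 't'
  7. keep 'e'
  8. keep 'r'
Edit distance = 5
Max length = max(6, 8) = 8
Similarity = 1 - 5/8
= 0.3750


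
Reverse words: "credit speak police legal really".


Original: "credit speak police legal really"
Words (1..n): credit | speak | police | legal | really
Reversed (n..1): really | legal | police | speak | credit
Result = "really legal police speak credit"


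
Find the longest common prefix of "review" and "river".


Word 1: "review"
Word 2: "river"
Comparing from start:
  Pos 0: 'r' == 'r'
  Pos 1: 'e' != 'i' (stop)
LCP = "r" (length 1)


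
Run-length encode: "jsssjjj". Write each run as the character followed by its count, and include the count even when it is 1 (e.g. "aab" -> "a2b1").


String: "jsssjjj"
Scanning for consecutive runs:
  'j' x 1
  's' x 3
  'j' x 3
RLE = "j1s3j3"


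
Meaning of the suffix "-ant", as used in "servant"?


Suffix: -ant
Example: servant = serve + -ant, with a spelling change
Meaning = one who / that which


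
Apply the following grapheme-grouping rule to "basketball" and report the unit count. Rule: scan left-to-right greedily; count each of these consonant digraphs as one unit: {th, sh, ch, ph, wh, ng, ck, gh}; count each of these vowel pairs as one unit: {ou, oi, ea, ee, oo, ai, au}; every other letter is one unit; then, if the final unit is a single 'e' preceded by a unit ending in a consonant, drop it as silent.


Word: "basketball" (10 letters)
Left-to-right scan:
  (1) 'b' (letter)
  (2) 'a' (letter)
  (3) 's' (letter)
  (4) 'k' (letter)
  (5) 'e' (letter)
  (6) 't' (letter)
  (7) 'b' (letter)
  (8) 'a' (letter)
  (9) 'l' (letter)
  (10) 'l' (letter)
Units from scan: 10
Sound units = 10 units


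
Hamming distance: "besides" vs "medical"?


Comparing character by character (same length = 7):
  Pos 0: 'b' vs 'm' !=
  Pos 1: 'e' vs 'e' =
  Pos 2: 's' vs 'd' !=
  Pos 3: 'i' vs 'i' =
  Pos 4: 'd' vs 'c' !=
  Pos 5: 'e' vs 'a' !=
  Pos 6: 's' vs 'l' !=
Hamming distance = 5


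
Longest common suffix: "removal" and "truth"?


Word 1: "removal"
Word 2: "truth"
Comparing from end:
  Pos -1: 'l' != 'h' (stop)
LCS = "" (length 0)


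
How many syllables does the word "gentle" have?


Word: "gentle"
Syllable breakdown: gen-tle
Counting: 2 parts
= 2 syllables


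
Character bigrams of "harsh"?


Word: "harsh" (length 5)
Number of bigrams = 5 - 2 + 1 = 4
  Position 0: "ha"
  Position 1: "ar"
  Position 2: "rs"
  Position 3: "sh"
Bigrams = "ha", "ar", "rs", "sh"


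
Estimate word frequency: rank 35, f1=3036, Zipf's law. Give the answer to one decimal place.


Zipf's law: f(r) = f(1) / r
f(1) = 3036
f(35) = 3036 / 35
= 86.7 occurrences


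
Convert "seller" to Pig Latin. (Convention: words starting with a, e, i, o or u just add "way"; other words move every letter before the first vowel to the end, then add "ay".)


Word: "seller"
Starts with consonant(s) → move to end, add 'ay'
Consonant cluster: "s"
Pig Latin = "ellersay"


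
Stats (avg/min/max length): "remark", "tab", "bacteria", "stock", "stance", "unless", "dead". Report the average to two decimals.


Lengths: "remark"=6, "tab"=3, "bacteria"=8, "stock"=5, "stance"=6, "unless"=6, "dead"=4
Sum = 38, Count = 7
Average = 38/7 = 5.43
= avg=5.43, min=3, max=8


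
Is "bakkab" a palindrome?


Word: "bakkab"
Reversed: "bakkab"
Forward == Backward? bakkab == bakkab
Palindrome = Yes


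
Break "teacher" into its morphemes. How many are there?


Word: "teacher"
Morphemes: teach / -er
Each morpheme carries meaning
= 2 morphemes


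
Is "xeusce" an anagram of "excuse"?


Word 1: "excuse" → sorted: ceesux
Word 2: "xeusce" → sorted: ceesux
Same letters? ceesux == ceesux
Anagram = Yes


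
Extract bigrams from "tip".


Word: "tip" (length 3)
Number of bigrams = 3 - 2 + 1 = 2
  Position 0: "ti"
  Position 1: "ip"
Bigrams = "ti", "ip"


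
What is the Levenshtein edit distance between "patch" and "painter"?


Word 1: "patch" (length 5)
Word 2: "painter" (length 7)
One optimal edit sequence (insert/delete/substitute each cost 1):
  1. keep 'p'
  2. keep 'a'
  3. insert 'i'  (+1)
  4. insert 'n'  (+1)
  5. keep 't'
  6. substitute 'c' -> 'e'  (+1)
  7. substitute 'h' -> 'r'  (+1)
Total edit operations: 4
Edit distance = 4


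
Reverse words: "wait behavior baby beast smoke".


Original: "wait behavior baby beast smoke"
Words (1..n): wait | behavior | baby | beast | smoke
Reversed (n..1): smoke | beast | baby | behavior | wait
Result = "smoke beast baby behavior wait"


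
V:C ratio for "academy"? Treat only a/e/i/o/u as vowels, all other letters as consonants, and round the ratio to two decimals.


Word: "academy"
Vowels (a,e,i,o,u): 3
Consonants: 4
Ratio = 3/4
= 0.75


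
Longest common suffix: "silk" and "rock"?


Word 1: "silk"
Word 2: "rock"
Comparing from end:
  Pos -1: 'k' == 'k'
  Pos -2: 'l' != 'c' (stop)
LCS = "k" (length 1)


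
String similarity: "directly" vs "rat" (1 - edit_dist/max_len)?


Word 1: "directly" (length 8)
Word 2: "rat" (length 3)
One optimal edit sequence:
  1. delete 'd'  (+1)
  2. delete 'i'  (+1)
  3. keep 'r'
  4. delete 'e'  (+1)
  5. substitute 'c' -> 'a'  (+1)
  6. keep 't'
  7. delete 'l'  (+1)
  8. delete 'y'  (+1)
Edit distance = 6
Max length = max(8, 3) = 8
Similarity = 1 - 6/8
= 0.2500


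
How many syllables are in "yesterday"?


Word: "yesterday"
Syllable breakdown: yes | ter | day
Counting: 3 parts
= 3 syllables


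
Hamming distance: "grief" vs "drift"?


Comparing character by character (same length = 5):
  Pos 0: 'g' vs 'd' !=
  Pos 1: 'r' vs 'r' =
  Pos 2: 'i' vs 'i' =
  Pos 3: 'e' vs 'f' !=
  Pos 4: 'f' vs 't' !=
Hamming distance = 3


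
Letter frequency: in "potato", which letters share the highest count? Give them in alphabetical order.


Word: "potato"
Letter counts:
  'a': 1
  'o': 2
  'p': 1
  't': 2
Maximum count = 2
Most frequent = 'o', 't' (2 times each)


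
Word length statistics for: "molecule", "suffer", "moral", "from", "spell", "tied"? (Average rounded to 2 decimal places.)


Lengths: "molecule"=8, "suffer"=6, "moral"=5, "from"=4, "spell"=5, "tied"=4
Sum = 32, Count = 6
Average = 32/6 = 5.33
= avg=5.33, min=4, max=8


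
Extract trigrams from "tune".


Word: "tune" (length 4)
Number of trigrams = 4 - 3 + 1 = 2
  Position 0: "tun"
  Position 1: "une"
Trigrams = "tun", "une"


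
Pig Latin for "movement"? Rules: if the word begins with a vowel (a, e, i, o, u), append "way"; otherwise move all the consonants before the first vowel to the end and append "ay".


Word: "movement"
Starts with consonant(s) → move to end, add 'ay'
Consonant cluster: "m"
Pig Latin = "ovementmay"


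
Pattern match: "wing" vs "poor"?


Pattern of "wing": [0, 1, 2, 3]
Pattern of "poor": [0, 1, 1, 2]
Patterns do not match
Same pattern = No


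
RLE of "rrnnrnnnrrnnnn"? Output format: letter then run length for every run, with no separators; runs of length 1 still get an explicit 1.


String: "rrnnrnnnrrnnnn"
Scanning for consecutive runs:
  'r' x 2
  'n' x 2
  'r' x 1
  'n' x 3
  'r' x 2
  'n' x 4
RLE = "r2n2r1n3r2n4"


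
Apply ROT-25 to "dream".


Word: "dream"
Shift: 25
Each letter → (letter + shift) mod 26:
  'd' (3) + 25 = 2 → 'c'
  'r' (17) + 25 = 16 → 'q'
  'e' (4) + 25 = 3 → 'd'
  'a' (0) + 25 = 25 → 'z'
  'm' (12) + 25 = 11 → 'l'
Result = "cqdzl"


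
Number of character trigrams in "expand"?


Word: "expand" (length 6)
Number of 3-grams = length - 3 + 1 = 6 - 3 + 1
= 4


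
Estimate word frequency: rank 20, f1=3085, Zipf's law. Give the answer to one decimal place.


Zipf's law: f(r) = f(1) / r
f(1) = 3085
f(20) = 3085 / 20
= 154.3 occurrences


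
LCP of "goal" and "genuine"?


Word 1: "goal"
Word 2: "genuine"
Comparing from start:
  Pos 0: 'g' == 'g'
  Pos 1: 'o' != 'e' (stop)
LCP = "g" (length 1)


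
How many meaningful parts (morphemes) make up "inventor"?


Word: "inventor"
Morphemes: invent / -or
Each morpheme carries meaning
= 2 morphemes


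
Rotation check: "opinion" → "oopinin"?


Word: "opinion", Candidate: "oopinin"
Method: check if candidate is substring of word+word
"opinionopinion" contains "oopinin"? No
Is rotation = No


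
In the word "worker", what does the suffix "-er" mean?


Suffix: -er
Example: worker (work + -er)
Meaning = one who / more


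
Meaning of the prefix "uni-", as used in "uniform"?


Prefix: uni-
As in: uniform -> uni- + form
Meaning = one


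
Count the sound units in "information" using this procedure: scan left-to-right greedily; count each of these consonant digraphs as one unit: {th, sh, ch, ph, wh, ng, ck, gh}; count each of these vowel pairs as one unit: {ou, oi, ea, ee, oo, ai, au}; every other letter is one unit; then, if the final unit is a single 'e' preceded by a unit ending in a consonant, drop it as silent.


Word: "information" (11 letters)
Left-to-right scan:
  1. 'i' (letter)
  2. 'n' (letter)
  3. 'f' (letter)
  4. 'o' (letter)
  5. 'r' (letter)
  6. 'm' (letter)
  7. 'a' (letter)
  8. 't' (letter)
  9. 'i' (letter)
  10. 'o' (letter)
  11. 'n' (letter)
Units from scan: 11
Sound units = 11 units


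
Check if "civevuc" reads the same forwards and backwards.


Word: "civevuc"
Reversed: "cuvevic"
Forward == Backward? civevuc != cuvevic
Palindrome = No


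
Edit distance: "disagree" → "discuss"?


Word 1: "disagree" (length 8)
Word 2: "discuss" (length 7)
One optimal edit sequence (insert/delete/substitute each cost 1):
  1. keep 'd'
  2. keep 'i'
  3. keep 's'
  4. delete 'a'  (+1)
  5. substitute 'g' -> 'c'  (+1)
  6. substitute 'r' -> 'u'  (+1)
  7. substitute 'e' -> 's'  (+1)
  8. substitute 'e' -> 's'  (+1)
Total edit operations: 5
Edit distance = 5


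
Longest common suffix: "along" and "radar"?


Word 1: "along"
Word 2: "radar"
Comparing from end:
  Pos -1: 'g' != 'r' (stop)
LCS = "" (length 0)


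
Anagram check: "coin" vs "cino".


Word 1: "coin" → sorted: cino
Word 2: "cino" → sorted: cino
Same letters? cino == cino
Anagram = Yes


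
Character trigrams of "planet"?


Word: "planet" (length 6)
Number of trigrams = 6 - 3 + 1 = 4
  Position 0: "pla"
  Position 1: "lan"
  Position 2: "ane"
  Position 3: "net"
Trigrams = "pla", "lan", "ane", "net"


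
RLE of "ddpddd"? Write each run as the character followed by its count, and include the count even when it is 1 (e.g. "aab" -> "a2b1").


String: "ddpddd"
Scanning for consecutive runs:
  'd' x 2
  'p' x 1
  'd' x 3
RLE = "d2p1d3"


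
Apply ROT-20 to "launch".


Word: "launch"
Shift: 20
Each letter → (letter + shift) mod 26:
  'l' (11) + 20 = 5 → 'f'
  'a' (0) + 20 = 20 → 'u'
  'u' (20) + 20 = 14 → 'o'
  'n' (13) + 20 = 7 → 'h'
  'c' (2) + 20 = 22 → 'w'
  'h' (7) + 20 = 1 → 'b'
Result = "fuohwb"


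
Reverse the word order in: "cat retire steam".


Original: "cat retire steam"
Words (1..n): cat | retire | steam
Reversed (n..1): steam | retire | cat
Result = "steam retire cat"


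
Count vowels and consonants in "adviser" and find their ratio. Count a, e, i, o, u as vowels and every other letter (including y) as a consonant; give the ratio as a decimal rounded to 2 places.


Word: "adviser"
Vowels (a,e,i,o,u): 3
Consonants: 4
Ratio = 3/4
= 0.75


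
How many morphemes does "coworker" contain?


Word: "coworker"
Morphemes: co- + work + -er
Each morpheme carries meaning
= 3 morphemes


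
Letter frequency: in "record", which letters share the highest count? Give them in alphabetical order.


Word: "record"
Letter counts:
  'c': 1
  'd': 1
  'e': 1
  'o': 1
  'r': 2
Maximum count = 2
Most frequent = 'r' (2 times each)


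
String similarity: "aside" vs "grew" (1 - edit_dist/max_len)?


Word 1: "aside" (length 5)
Word 2: "grew" (length 4)
One optimal edit sequence:
  1. delete 'a'  (+1)
  2. substitute 's' -> 'g'  (+1)
  3. substitute 'i' -> 'r'  (+1)
  4. substitute 'd' -> 'e'  (+1)
  5. substitute 'e' -> 'w'  (+1)
Edit distance = 5
Max length = max(5, 4) = 5
Similarity = 1 - 5/5
= 0.0000


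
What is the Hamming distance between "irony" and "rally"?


Comparing character by character (same length = 5):
  Pos 0: 'i' vs 'r' !=
  Pos 1: 'r' vs 'a' !=
  Pos 2: 'o' vs 'l' !=
  Pos 3: 'n' vs 'l' !=
  Pos 4: 'y' vs 'y' =
Hamming distance = 4


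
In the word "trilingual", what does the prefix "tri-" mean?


Prefix: tri-
As in: trilingual -> tri- + lingual
Meaning = three


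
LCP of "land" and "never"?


Word 1: "land"
Word 2: "never"
Comparing from start:
  Pos 0: 'l' != 'n' (stop)
LCP = "" (length 0)


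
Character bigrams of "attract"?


Word: "attract" (length 7)
Number of bigrams = 7 - 2 + 1 = 6
  Position 0: "at"
  Position 1: "tt"
  Position 2: "tr"
  Position 3: "ra"
  Position 4: "ac"
  Position 5: "ct"
Bigrams = "at", "tt", "tr", "ra", "ac", "ct"


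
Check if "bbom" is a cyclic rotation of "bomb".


Word: "bomb", Candidate: "bbom"
Method: check if candidate is substring of word+word
"bombbomb" contains "bbom"? Yes
Is rotation = Yes


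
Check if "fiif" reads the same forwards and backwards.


Word: "fiif"
Reversed: "fiif"
Forward == Backward? fiif == fiif
Palindrome = Yes


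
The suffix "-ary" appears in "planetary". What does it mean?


Suffix: -ary
As in: planetary -> planet + -ary
Meaning = relating to


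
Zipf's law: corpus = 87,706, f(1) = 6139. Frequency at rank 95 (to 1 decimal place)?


Zipf's law: f(r) = f(1) / r
f(1) = 6139
f(95) = 6139 / 95
= 64.6 occurrences


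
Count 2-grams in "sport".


Word: "sport" (length 5)
Number of 2-grams = length - 2 + 1 = 5 - 2 + 1
= 4


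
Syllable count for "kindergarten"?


Word: "kindergarten"
Syllable breakdown: kin · der · gar · ten
Counting: 4 parts
= 4 syllables


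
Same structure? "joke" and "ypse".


Pattern of "joke": [0, 1, 2, 3]
Pattern of "ypse": [0, 1, 2, 3]
Patterns match
Same pattern = Yes


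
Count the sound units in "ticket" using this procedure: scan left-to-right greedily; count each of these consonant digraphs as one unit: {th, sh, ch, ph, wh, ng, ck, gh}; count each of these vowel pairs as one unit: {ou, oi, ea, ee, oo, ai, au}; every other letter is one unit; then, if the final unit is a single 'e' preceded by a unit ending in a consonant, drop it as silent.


Word: "ticket" (6 letters)
Left-to-right scan:
  1. 't' (letter)
  2. 'i' (letter)
  3. 'ck' (digraph)
  4. 'e' (letter)
  5. 't' (letter)
Units from scan: 5
Sound units = 5 units


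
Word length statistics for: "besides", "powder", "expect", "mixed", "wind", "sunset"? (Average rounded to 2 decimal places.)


Lengths: "besides"=7, "powder"=6, "expect"=6, "mixed"=5, "wind"=4, "sunset"=6
Sum = 34, Count = 6
Average = 34/6 = 5.67
= avg=5.67, min=4, max=7


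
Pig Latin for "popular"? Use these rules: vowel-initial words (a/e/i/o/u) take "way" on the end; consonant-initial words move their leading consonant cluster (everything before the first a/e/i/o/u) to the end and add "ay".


Word: "popular"
Starts with consonant(s) → move to end, add 'ay'
Consonant cluster: "p"
Pig Latin = "opularpay"


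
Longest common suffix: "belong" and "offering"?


Word 1: "belong"
Word 2: "offering"
Comparing from end:
  Pos -1: 'g' == 'g'
  Pos -2: 'n' == 'n'
  Pos -3: 'o' != 'i' (stop)
LCS = "ng" (length 2)


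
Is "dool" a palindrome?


Word: "dool"
Reversed: "lood"
Forward == Backward? dool != lood
Palindrome = No


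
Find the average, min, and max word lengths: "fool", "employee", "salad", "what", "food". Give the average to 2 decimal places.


Lengths: "fool"=4, "employee"=8, "salad"=5, "what"=4, "food"=4
Sum = 25, Count = 5
Average = 25/5 = 5.00
= avg=5.00, min=4, max=8


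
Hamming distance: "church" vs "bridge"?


Comparing character by character (same length = 6):
  Pos 0: 'c' vs 'b' !=
  Pos 1: 'h' vs 'r' !=
  Pos 2: 'u' vs 'i' !=
  Pos 3: 'r' vs 'd' !=
  Pos 4: 'c' vs 'g' !=
  Pos 5: 'h' vs 'e' !=
Hamming distance = 6


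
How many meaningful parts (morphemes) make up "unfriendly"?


Word: "unfriendly"
Morphemes: un- / friend / -ly
Each morpheme carries meaning
= 3 morphemes


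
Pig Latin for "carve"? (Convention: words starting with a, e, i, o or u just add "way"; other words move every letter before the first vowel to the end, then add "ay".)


Word: "carve"
Starts with consonant(s) → move to end, add 'ay'
Consonant cluster: "c"
Pig Latin = "arvecay"


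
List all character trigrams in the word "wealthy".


Word: "wealthy" (length 7)
Number of trigrams = 7 - 3 + 1 = 5
  Position 0: "wea"
  Position 1: "eal"
  Position 2: "alt"
  Position 3: "lth"
  Position 4: "thy"
Trigrams = "wea", "eal", "alt", "lth", "thy"


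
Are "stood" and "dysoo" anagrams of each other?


Word 1: "stood" → sorted: doost
Word 2: "dysoo" → sorted: doosy
Same letters? doost != doosy
Anagram = No


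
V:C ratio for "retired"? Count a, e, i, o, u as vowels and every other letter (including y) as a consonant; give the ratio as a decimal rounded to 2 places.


Word: "retired"
Vowels (a,e,i,o,u): 3
Consonants: 4
Ratio = 3/4
= 0.75


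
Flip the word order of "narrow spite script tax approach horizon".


Original: "narrow spite script tax approach horizon"
Words (1..n): narrow | spite | script | tax | approach | horizon
Reversed (n..1): horizon | approach | tax | script | spite | narrow
Result = "horizon approach tax script spite narrow"


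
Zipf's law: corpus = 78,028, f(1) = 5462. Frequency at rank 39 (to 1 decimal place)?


Zipf's law: f(r) = f(1) / r
f(1) = 5462
f(39) = 5462 / 39
= 140.1 occurrences


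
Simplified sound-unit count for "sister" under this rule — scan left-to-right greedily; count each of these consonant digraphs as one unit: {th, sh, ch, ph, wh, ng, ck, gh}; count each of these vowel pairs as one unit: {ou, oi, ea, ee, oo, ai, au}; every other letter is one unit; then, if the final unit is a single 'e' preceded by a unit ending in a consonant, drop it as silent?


Word: "sister" (6 letters)
Left-to-right scan:
  (1) 's' (letter)
  (2) 'i' (letter)
  (3) 's' (letter)
  (4) 't' (letter)
  (5) 'e' (letter)
  (6) 'r' (letter)
Units from scan: 6
Sound units = 6 units


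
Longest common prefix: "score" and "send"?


Word 1: "score"
Word 2: "send"
Comparing from start:
  Pos 0: 's' == 's'
  Pos 1: 'c' != 'e' (stop)
LCP = "s" (length 1)


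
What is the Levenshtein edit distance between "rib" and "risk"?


Word 1: "rib" (length 3)
Word 2: "risk" (length 4)
One optimal edit sequence (insert/delete/substitute each cost 1):
  1. keep 'r'
  2. keep 'i'
  3. insert 's'  (+1)
  4. substitute 'b' -> 'k'  (+1)
Total edit operations: 2
Edit distance = 2


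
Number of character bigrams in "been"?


Word: "been" (length 4)
Number of 2-grams = length - 2 + 1 = 4 - 2 + 1
= 3


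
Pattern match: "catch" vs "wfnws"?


Pattern of "catch": [0, 1, 2, 0, 3]
Pattern of "wfnws": [0, 1, 2, 0, 3]
Patterns match
Same pattern = Yes


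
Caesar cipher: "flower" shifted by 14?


Word: "flower"
Shift: 14
Each letter → (letter + shift) mod 26:
  'f' (5) + 14 = 19 → 't'
  'l' (11) + 14 = 25 → 'z'
  'o' (14) + 14 = 2 → 'c'
  'w' (22) + 14 = 10 → 'k'
  'e' (4) + 14 = 18 → 's'
  'r' (17) + 14 = 5 → 'f'
Result = "tzcksf"


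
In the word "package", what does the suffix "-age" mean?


Suffix: -age
As in: package -> pack + -age
Meaning = result / collection


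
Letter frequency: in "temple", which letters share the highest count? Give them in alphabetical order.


Word: "temple"
Letter counts:
  'e': 2
  'l': 1
  'm': 1
  'p': 1
  't': 1
Maximum count = 2
Most frequent = 'e' (2 times each)


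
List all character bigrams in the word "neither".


Word: "neither" (length 7)
Number of bigrams = 7 - 2 + 1 = 6
  Position 0: "ne"
  Position 1: "ei"
  Position 2: "it"
  Position 3: "th"
  Position 4: "he"
  Position 5: "er"
Bigrams = "ne", "ei", "it", "th", "he", "er"


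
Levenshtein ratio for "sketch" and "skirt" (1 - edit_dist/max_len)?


Word 1: "sketch" (length 6)
Word 2: "skirt" (length 5)
One optimal edit sequence:
  1. keep 's'
  2. keep 'k'
  3. delete 'e'  (+1)
  4. substitute 't' -> 'i'  (+1)
  5. substitute 'c' -> 'r'  (+1)
  6. substitute 'h' -> 't'  (+1)
Edit distance = 4
Max length = max(6, 5) = 6
Similarity = 1 - 4/6
= 0.3333


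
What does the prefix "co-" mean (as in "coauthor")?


Prefix: co-
As in: coauthor -> co- + author
Meaning = together


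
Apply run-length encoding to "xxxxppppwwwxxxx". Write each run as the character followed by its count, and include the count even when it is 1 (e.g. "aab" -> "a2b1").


String: "xxxxppppwwwxxxx"
Scanning for consecutive runs:
  'x' x 4
  'p' x 4
  'w' x 3
  'x' x 4
RLE = "x4p4w3x4"


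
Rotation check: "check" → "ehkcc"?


Word: "check", Candidate: "ehkcc"
Method: check if candidate is substring of word+word
"checkcheck" contains "ehkcc"? No
Is rotation = No


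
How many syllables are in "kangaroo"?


Word: "kangaroo"
Syllable breakdown: kan-ga-roo
Counting: 3 parts
= 3 syllables


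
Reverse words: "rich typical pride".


Original: "rich typical pride"
Words (1..n): rich | typical | pride
Reversed (n..1): pride | typical | rich
Result = "pride typical rich"


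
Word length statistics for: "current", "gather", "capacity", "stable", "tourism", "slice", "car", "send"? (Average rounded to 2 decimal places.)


Lengths: "current"=7, "gather"=6, "capacity"=8, "stable"=6, "tourism"=7, "slice"=5, "car"=3, "send"=4
Sum = 46, Count = 8
Average = 46/8 = 5.75
= avg=5.75, min=3, max=8


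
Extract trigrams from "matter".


Word: "matter" (length 6)
Number of trigrams = 6 - 3 + 1 = 4
  Position 0: "mat"
  Position 1: "att"
  Position 2: "tte"
  Position 3: "ter"
Trigrams = "mat", "att", "tte", "ter"


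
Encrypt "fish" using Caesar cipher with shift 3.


Word: "fish"
Shift: 3
Each letter → (letter + shift) mod 26:
  'f' (5) + 3 = 8 → 'i'
  'i' (8) + 3 = 11 → 'l'
  's' (18) + 3 = 21 → 'v'
  'h' (7) + 3 = 10 → 'k'
Result = "ilvk"


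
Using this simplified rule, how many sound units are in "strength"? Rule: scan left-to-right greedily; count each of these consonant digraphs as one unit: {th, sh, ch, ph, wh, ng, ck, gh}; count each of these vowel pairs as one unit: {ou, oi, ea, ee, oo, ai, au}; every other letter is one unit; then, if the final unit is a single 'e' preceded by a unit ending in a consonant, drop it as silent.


Word: "strength" (8 letters)
Left-to-right scan:
  (1) 's' (letter)
  (2) 't' (letter)
  (3) 'r' (letter)
  (4) 'e' (letter)
  (5) 'ng' (digraph)
  (6) 'th' (digraph)
Units from scan: 6
Sound units = 6 units


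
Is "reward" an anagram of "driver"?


Word 1: "driver" → sorted: deirrv
Word 2: "reward" → sorted: aderrw
Same letters? deirrv != aderrw
Anagram = No


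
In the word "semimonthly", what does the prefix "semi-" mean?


Prefix: semi-
Example: semimonthly = semi- + monthly
Meaning = half


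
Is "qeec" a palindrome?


Word: "qeec"
Reversed: "ceeq"
Forward == Backward? qeec != ceeq
Palindrome = No


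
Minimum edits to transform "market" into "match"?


Word 1: "market" (length 6)
Word 2: "match" (length 5)
One optimal edit sequence (insert/delete/substitute each cost 1):
  1. keep 'm'
  2. keep 'a'
  3. delete 'r'  (+1)
  4. substitute 'k' -> 't'  (+1)
  5. substitute 'e' -> 'c'  (+1)
  6. substitute 't' -> 'h'  (+1)
Total edit operations: 4
Edit distance = 4


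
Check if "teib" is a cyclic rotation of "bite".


Word: "bite", Candidate: "teib"
Method: check if candidate is substring of word+word
"bitebite" contains "teib"? No
Is rotation = No


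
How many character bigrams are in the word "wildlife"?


Word: "wildlife" (length 8)
Number of 2-grams = length - 2 + 1 = 8 - 2 + 1
= 7


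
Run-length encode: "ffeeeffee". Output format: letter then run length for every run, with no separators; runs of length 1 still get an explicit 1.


String: "ffeeeffee"
Scanning for consecutive runs:
  'f' x 2
  'e' x 3
  'f' x 2
  'e' x 2
RLE = "f2e3f2e2"


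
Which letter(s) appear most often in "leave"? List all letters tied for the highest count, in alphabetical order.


Word: "leave"
Letter counts:
  'a': 1
  'e': 2
  'l': 1
  'v': 1
Maximum count = 2
Most frequent = 'e' (2 times each)


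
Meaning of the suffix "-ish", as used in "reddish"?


Suffix: -ish
Example: reddish = red + -ish, with a spelling change
Meaning = somewhat / having the qualities of


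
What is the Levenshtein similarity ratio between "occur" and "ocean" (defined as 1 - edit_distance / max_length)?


Word 1: "occur" (length 5)
Word 2: "ocean" (length 5)
One optimal edit sequence:
  1. keep 'o'
  2. keep 'c'
  3. substitute 'c' -> 'e'  (+1)
  4. substitute 'u' -> 'a'  (+1)
  5. substitute 'r' -> 'n'  (+1)
Edit distance = 3
Max length = max(5, 5) = 5
Similarity = 1 - 3/5
= 0.4000


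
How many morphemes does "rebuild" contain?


Word: "rebuild"
Morphemes: re- / build
Each morpheme carries meaning
= 2 morphemes


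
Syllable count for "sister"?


Word: "sister"
Syllable breakdown: sis-ter
Counting: 2 parts
= 2 syllables


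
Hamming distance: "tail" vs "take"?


Comparing character by character (same length = 4):
  Pos 0: 't' vs 't' =
  Pos 1: 'a' vs 'a' =
  Pos 2: 'i' vs 'k' !=
  Pos 3: 'l' vs 'e' !=
Hamming distance = 2


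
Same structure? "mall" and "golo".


Pattern of "mall": [0, 1, 2, 2]
Pattern of "golo": [0, 1, 2, 1]
Patterns do not match
Same pattern = No


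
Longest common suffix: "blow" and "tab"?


Word 1: "blow"
Word 2: "tab"
Comparing from end:
  Pos -1: 'w' != 'b' (stop)
LCS = "" (length 0)


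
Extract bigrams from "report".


Word: "report" (length 6)
Number of bigrams = 6 - 2 + 1 = 5
  Position 0: "re"
  Position 1: "ep"
  Position 2: "po"
  Position 3: "or"
  Position 4: "rt"
Bigrams = "re", "ep", "po", "or", "rt"


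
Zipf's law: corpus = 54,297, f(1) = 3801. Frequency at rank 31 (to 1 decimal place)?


Zipf's law: f(r) = f(1) / r
f(1) = 3801
f(31) = 3801 / 31
= 122.6 occurrences


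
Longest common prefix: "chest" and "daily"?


Word 1: "chest"
Word 2: "daily"
Comparing from start:
  Pos 0: 'c' != 'd' (stop)
LCP = "" (length 0)


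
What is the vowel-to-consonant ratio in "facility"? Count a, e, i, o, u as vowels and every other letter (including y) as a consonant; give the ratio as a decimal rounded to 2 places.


Word: "facility"
Vowels (a,e,i,o,u): 3
Consonants: 5
Ratio = 3/5
= 0.60


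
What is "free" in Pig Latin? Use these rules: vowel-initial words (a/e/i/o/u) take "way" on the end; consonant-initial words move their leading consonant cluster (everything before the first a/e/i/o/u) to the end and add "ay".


Word: "free"
Starts with consonant(s) → move to end, add 'ay'
Consonant cluster: "fr"
Pig Latin = "eefray"


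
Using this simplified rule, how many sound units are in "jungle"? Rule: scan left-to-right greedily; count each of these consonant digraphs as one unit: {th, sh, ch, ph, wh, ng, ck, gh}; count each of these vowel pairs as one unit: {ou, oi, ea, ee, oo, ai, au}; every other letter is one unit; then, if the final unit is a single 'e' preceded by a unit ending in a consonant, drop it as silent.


Word: "jungle" (6 letters)
Left-to-right scan:
  (1) 'j' (letter)
  (2) 'u' (letter)
  (3) 'ng' (digraph)
  (4) 'l' (letter)
  (5) 'e' (letter)
Units from scan: 5
Final unit is 'e' after a consonant -> drop as silent (-1)
Sound units = 4 units


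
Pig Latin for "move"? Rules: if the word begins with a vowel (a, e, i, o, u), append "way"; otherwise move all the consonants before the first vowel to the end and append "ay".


Word: "move"
Starts with consonant(s) → move to end, add 'ay'
Consonant cluster: "m"
Pig Latin = "ovemay"


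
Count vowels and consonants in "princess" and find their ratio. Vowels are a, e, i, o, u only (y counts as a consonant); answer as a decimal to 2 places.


Word: "princess"
Vowels (a,e,i,o,u): 2
Consonants: 6
Ratio = 2/6
= 0.33


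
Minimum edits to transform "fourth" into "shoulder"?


Word 1: "fourth" (length 6)
Word 2: "shoulder" (length 8)
One optimal edit sequence (insert/delete/substitute each cost 1):
  1. insert 's'  (+1)
  2. substitute 'f' -> 'h'  (+1)
  3. keep 'o'
  4. keep 'u'
  5. insert 'l'  (+1)
  6. substitute 'r' -> 'd'  (+1)
  7. substitute 't' -> 'e'  (+1)
  8. substitute 'h' -> 'r'  (+1)
Total edit operations: 6
Edit distance = 6


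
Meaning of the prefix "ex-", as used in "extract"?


Prefix: ex-
Example: extract = ex- + tract
Meaning = out / former


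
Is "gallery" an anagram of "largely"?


Word 1: "largely" → sorted: aegllry
Word 2: "gallery" → sorted: aegllry
Same letters? aegllry == aegllry
Anagram = Yes


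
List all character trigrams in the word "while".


Word: "while" (length 5)
Number of trigrams = 5 - 3 + 1 = 3
  Position 0: "whi"
  Position 1: "hil"
  Position 2: "ile"
Trigrams = "whi", "hil", "ile"


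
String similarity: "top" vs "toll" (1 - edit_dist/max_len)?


Word 1: "top" (length 3)
Word 2: "toll" (length 4)
One optimal edit sequence:
  1. keep 't'
  2. keep 'o'
  3. insert 'l'  (+1)
  4. substitute 'p' -> 'l'  (+1)
Edit distance = 2
Max length = max(3, 4) = 4
Similarity = 1 - 2/4
= 0.5000


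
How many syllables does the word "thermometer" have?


Word: "thermometer"
Syllable breakdown: ther · mom · e · ter
Counting: 4 parts
= 4 syllables


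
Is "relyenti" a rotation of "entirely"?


Word: "entirely", Candidate: "relyenti"
Method: check if candidate is substring of word+word
"entirelyentirely" contains "relyenti"? Yes
Is rotation = Yes


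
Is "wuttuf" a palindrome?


Word: "wuttuf"
Reversed: "futtuw"
Forward == Backward? wuttuf != futtuw
Palindrome = No


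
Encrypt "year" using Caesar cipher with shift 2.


Word: "year"
Shift: 2
Each letter → (letter + shift) mod 26:
  'y' (24) + 2 = 0 → 'a'
  'e' (4) + 2 = 6 → 'g'
  'a' (0) + 2 = 2 → 'c'
  'r' (17) + 2 = 19 → 't'
Result = "agct"


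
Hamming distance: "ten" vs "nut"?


Comparing character by character (same length = 3):
  Pos 0: 't' vs 'n' !=
  Pos 1: 'e' vs 'u' !=
  Pos 2: 'n' vs 't' !=
Hamming distance = 3


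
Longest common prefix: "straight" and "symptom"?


Word 1: "straight"
Word 2: "symptom"
Comparing from start:
  Pos 0: 's' == 's'
  Pos 1: 't' != 'y' (stop)
LCP = "s" (length 1)


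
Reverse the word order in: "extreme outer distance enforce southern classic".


Original: "extreme outer distance enforce southern classic"
Words (1..n): extreme | outer | distance | enforce | southern | classic
Reversed (n..1): classic | southern | enforce | distance | outer | extreme
Result = "classic southern enforce distance outer extreme"


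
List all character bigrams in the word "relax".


Word: "relax" (length 5)
Number of bigrams = 5 - 2 + 1 = 4
  Position 0: "re"
  Position 1: "el"
  Position 2: "la"
  Position 3: "ax"
Bigrams = "re", "el", "la", "ax"


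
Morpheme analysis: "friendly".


Word: "friendly"
Morphemes: friend + -ly
Each morpheme carries meaning
= 2 morphemes


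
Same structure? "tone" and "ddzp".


Pattern of "tone": [0, 1, 2, 3]
Pattern of "ddzp": [0, 0, 1, 2]
Patterns do not match
Same pattern = No


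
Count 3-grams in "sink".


Word: "sink" (length 4)
Number of 3-grams = length - 3 + 1 = 4 - 3 + 1
= 2


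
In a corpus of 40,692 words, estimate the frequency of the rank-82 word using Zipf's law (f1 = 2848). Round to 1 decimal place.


Zipf's law: f(r) = f(1) / r
f(1) = 2848
f(82) = 2848 / 82
= 34.7 occurrences


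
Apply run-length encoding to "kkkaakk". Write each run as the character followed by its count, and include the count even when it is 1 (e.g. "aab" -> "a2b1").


String: "kkkaakk"
Scanning for consecutive runs:
  'k' x 3
  'a' x 2
  'k' x 2
RLE = "k3a2k2"


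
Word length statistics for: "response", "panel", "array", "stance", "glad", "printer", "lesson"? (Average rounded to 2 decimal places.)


Lengths: "response"=8, "panel"=5, "array"=5, "stance"=6, "glad"=4, "printer"=7, "lesson"=6
Sum = 41, Count = 7
Average = 41/7 = 5.86
= avg=5.86, min=4, max=8
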